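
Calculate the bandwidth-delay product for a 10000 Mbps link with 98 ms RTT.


BDP = bandwidth * RTT
= 10000 Mbps * 98 ms
= 10000 * 1e6 * 98 / 1000 bits
= 980000000 bits
= 122500000 bytes
= 119628.9062 KB
BDP = 980000000 bits (122500000 bytes)


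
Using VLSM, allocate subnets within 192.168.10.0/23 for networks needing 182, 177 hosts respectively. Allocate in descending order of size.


182 hosts -> /24 (254 usable): 192.168.10.0/24
177 hosts -> /24 (254 usable): 192.168.11.0/24
Allocation: 192.168.10.0/24 (182 hosts, 254 usable); 192.168.11.0/24 (177 hosts, 254 usable)


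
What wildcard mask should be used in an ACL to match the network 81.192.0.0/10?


Subnet mask: 255.192.0.0
Wildcard = 255.255.255.255 - subnet mask
255 - 255 = 0
255 - 192 = 63
255 - 0 = 255
255 - 0 = 255
Wildcard: 0.63.255.255


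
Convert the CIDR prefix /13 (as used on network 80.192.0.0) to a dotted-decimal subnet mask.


/13 means 13 network bits, 19 host bits
Binary: 11111111111110000000000000000000
Mask: 255.248.0.0


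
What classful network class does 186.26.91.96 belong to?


First octet: 186
Binary: 10111010
10xxxxxx -> Class B (128-191)
Class B, default mask 255.255.0.0 (/16)


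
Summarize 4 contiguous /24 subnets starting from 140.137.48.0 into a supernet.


Original prefix: /24
Number of subnets: 4 = 2^2
New prefix = 24 - 2 = 22
Supernet: 140.137.48.0/22


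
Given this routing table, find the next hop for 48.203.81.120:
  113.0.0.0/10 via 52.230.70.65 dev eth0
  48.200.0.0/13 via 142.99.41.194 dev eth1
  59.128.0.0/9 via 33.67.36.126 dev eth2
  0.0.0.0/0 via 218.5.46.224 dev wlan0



Longest prefix match for 48.203.81.120:
  /10 113.0.0.0: no
  /13 48.200.0.0: MATCH
  /9 59.128.0.0: no
  /0 0.0.0.0: MATCH
Selected: next-hop 142.99.41.194 via eth1 (matched /13)


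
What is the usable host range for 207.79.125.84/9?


Network: 207.0.0.0
Broadcast: 207.127.255.255
First usable = network + 1
Last usable = broadcast - 1
Range: 207.0.0.1 to 207.127.255.254


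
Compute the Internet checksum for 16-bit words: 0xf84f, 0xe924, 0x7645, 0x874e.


Sum all words (with carry folding):
+ 0xf84f = 0xf84f
+ 0xe924 = 0xe174
+ 0x7645 = 0x57ba
+ 0x874e = 0xdf08
One's complement: ~0xdf08
Checksum = 0x20f7


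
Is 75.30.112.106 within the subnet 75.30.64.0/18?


Subnet network: 75.30.64.0
Test IP AND mask: 75.30.64.0
Yes, 75.30.112.106 is in 75.30.64.0/18


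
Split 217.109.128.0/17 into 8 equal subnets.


New prefix = 17 + 3 = 20
Each subnet has 4096 addresses
  217.109.128.0/20
  217.109.144.0/20
  217.109.160.0/20
  217.109.176.0/20
  217.109.192.0/20
  217.109.208.0/20
  217.109.224.0/20
  217.109.240.0/20
Subnets: 217.109.128.0/20, 217.109.144.0/20, 217.109.160.0/20, 217.109.176.0/20, 217.109.192.0/20, 217.109.208.0/20, 217.109.224.0/20, 217.109.240.0/20


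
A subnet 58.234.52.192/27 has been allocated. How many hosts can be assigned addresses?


Host bits = 32 - 27 = 5
Total addresses = 2^5 = 32
Usable = total - 2 (network and broadcast)
Usable hosts: 30


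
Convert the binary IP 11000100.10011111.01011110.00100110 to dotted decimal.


11000100 = 196
10011111 = 159
01011110 = 94
00100110 = 38
IP: 196.159.94.38


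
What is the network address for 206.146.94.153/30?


IP:   11001110.10010010.01011110.10011001
Mask: 11111111.11111111.11111111.11111100
AND operation:
Net:  11001110.10010010.01011110.10011000
Network: 206.146.94.152/30


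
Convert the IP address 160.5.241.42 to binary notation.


160 = 10100000
5 = 00000101
241 = 11110001
42 = 00101010
Binary: 10100000.00000101.11110001.00101010


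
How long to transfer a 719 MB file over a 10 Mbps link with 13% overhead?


Effective throughput = 10 * (1 - 13/100) = 8.7 Mbps
File size in Mb = 719 * 8 = 5752 Mb
Time = 5752 / 8.7
Time = 661.1494 seconds


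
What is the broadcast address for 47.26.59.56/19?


Network: 47.26.32.0/19
Host bits = 13
Set all host bits to 1:
Broadcast: 47.26.63.255


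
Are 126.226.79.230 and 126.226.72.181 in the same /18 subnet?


Mask: 255.255.192.0
126.226.79.230 AND mask = 126.226.64.0
126.226.72.181 AND mask = 126.226.64.0
Yes, same subnet (126.226.64.0)


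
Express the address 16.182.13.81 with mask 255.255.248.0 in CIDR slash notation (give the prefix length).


Binary: 11111111.11111111.11111000.00000000
Count leading 1s
Prefix: /21


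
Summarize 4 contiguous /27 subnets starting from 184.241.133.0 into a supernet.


Original prefix: /27
Number of subnets: 4 = 2^2
New prefix = 27 - 2 = 25
Supernet: 184.241.133.0/25


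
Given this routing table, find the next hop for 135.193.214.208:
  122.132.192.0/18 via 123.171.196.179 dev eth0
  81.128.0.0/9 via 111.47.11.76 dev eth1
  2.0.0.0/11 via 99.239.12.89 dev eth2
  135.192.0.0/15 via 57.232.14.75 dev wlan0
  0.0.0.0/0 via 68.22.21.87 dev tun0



Longest prefix match for 135.193.214.208:
  /18 122.132.192.0: no
  /9 81.128.0.0: no
  /11 2.0.0.0: no
  /15 135.192.0.0: MATCH
  /0 0.0.0.0: MATCH
Selected: next-hop 57.232.14.75 via wlan0 (matched /15)


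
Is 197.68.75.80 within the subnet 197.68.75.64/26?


Subnet network: 197.68.75.64
Test IP AND mask: 197.68.75.64
Yes, 197.68.75.80 is in 197.68.75.64/26


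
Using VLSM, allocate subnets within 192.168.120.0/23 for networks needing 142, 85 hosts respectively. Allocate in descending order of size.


142 hosts -> /24 (254 usable): 192.168.120.0/24
85 hosts -> /25 (126 usable): 192.168.121.0/25
Allocation: 192.168.120.0/24 (142 hosts, 254 usable); 192.168.121.0/25 (85 hosts, 126 usable)


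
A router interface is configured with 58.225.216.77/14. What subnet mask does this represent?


/14 means 14 network bits, 18 host bits
Binary: 11111111111111000000000000000000
Mask: 255.252.0.0


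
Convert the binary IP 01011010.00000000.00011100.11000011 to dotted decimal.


01011010 = 90
00000000 = 0
00011100 = 28
11000011 = 195
IP: 90.0.28.195


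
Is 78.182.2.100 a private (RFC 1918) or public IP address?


RFC 1918 private ranges:
  10.0.0.0/8 (10.0.0.0 - 10.255.255.255)
  172.16.0.0/12 (172.16.0.0 - 172.31.255.255)
  192.168.0.0/16 (192.168.0.0 - 192.168.255.255)
Public (not in any RFC 1918 range)


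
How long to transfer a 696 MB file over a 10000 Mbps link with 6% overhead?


Effective throughput = 10000 * (1 - 6/100) = 9400 Mbps
File size in Mb = 696 * 8 = 5568 Mb
Time = 5568 / 9400
Time = 0.5923 seconds


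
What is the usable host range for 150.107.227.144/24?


Network: 150.107.227.0
Broadcast: 150.107.227.255
First usable = network + 1
Last usable = broadcast - 1
Range: 150.107.227.1 to 150.107.227.254


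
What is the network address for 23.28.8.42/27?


IP:   00010111.00011100.00001000.00101010
Mask: 11111111.11111111.11111111.11100000
AND operation:
Net:  00010111.00011100.00001000.00100000
Network: 23.28.8.32/27


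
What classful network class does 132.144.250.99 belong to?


First octet: 132
Binary: 10000100
10xxxxxx -> Class B (128-191)
Class B, default mask 255.255.0.0 (/16)


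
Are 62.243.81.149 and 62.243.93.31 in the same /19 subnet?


Mask: 255.255.224.0
62.243.81.149 AND mask = 62.243.64.0
62.243.93.31 AND mask = 62.243.64.0
Yes, same subnet (62.243.64.0)


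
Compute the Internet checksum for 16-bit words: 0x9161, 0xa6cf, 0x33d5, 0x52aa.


Sum all words (with carry folding):
+ 0x9161 = 0x9161
+ 0xa6cf = 0x3831
+ 0x33d5 = 0x6c06
+ 0x52aa = 0xbeb0
One's complement: ~0xbeb0
Checksum = 0x414f


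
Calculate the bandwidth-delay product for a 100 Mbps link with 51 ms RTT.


BDP = bandwidth * RTT
= 100 Mbps * 51 ms
= 100 * 1e6 * 51 / 1000 bits
= 5100000 bits
= 637500 bytes
= 622.5586 KB
BDP = 5100000 bits (637500 bytes)


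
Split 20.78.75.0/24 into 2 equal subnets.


New prefix = 24 + 1 = 25
Each subnet has 128 addresses
  20.78.75.0/25
  20.78.75.128/25
Subnets: 20.78.75.0/25, 20.78.75.128/25


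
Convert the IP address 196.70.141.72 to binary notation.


196 = 11000100
70 = 01000110
141 = 10001101
72 = 01001000
Binary: 11000100.01000110.10001101.01001000


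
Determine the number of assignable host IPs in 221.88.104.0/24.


Host bits = 32 - 24 = 8
Total addresses = 2^8 = 256
Usable = total - 2 (network and broadcast)
Usable hosts: 254


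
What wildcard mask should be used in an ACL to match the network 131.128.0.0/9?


Subnet mask: 255.128.0.0
Wildcard = 255.255.255.255 - subnet mask
255 - 255 = 0
255 - 128 = 127
255 - 0 = 255
255 - 0 = 255
Wildcard: 0.127.255.255


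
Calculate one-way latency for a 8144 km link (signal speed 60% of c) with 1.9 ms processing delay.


Speed = 0.6 * 3e5 km/s = 180000 km/s
Propagation delay = 8144 / 180000 = 0.0452 s = 45.2444 ms
Processing delay = 1.9 ms
Total one-way latency = 47.1444 ms


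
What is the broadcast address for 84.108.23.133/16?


Network: 84.108.0.0/16
Host bits = 16
Set all host bits to 1:
Broadcast: 84.108.255.255


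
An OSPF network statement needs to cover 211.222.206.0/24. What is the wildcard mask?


Subnet mask: 255.255.255.0
Wildcard = 255.255.255.255 - subnet mask
255 - 255 = 0
255 - 255 = 0
255 - 255 = 0
255 - 0 = 255
Wildcard: 0.0.0.255


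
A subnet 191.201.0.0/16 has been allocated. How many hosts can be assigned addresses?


Host bits = 32 - 16 = 16
Total addresses = 2^16 = 65536
Usable = total - 2 (network and broadcast)
Usable hosts: 65534


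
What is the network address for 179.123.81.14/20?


IP:   10110011.01111011.01010001.00001110
Mask: 11111111.11111111.11110000.00000000
AND operation:
Net:  10110011.01111011.01010000.00000000
Network: 179.123.80.0/20


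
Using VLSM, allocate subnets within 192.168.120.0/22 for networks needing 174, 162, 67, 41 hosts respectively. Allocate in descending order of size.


174 hosts -> /24 (254 usable): 192.168.120.0/24
162 hosts -> /24 (254 usable): 192.168.121.0/24
67 hosts -> /25 (126 usable): 192.168.122.0/25
41 hosts -> /26 (62 usable): 192.168.122.128/26
Allocation: 192.168.120.0/24 (174 hosts, 254 usable); 192.168.121.0/24 (162 hosts, 254 usable); 192.168.122.0/25 (67 hosts, 126 usable); 192.168.122.128/26 (41 hosts, 62 usable)


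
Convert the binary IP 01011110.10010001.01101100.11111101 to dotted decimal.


01011110 = 94
10010001 = 145
01101100 = 108
11111101 = 253
IP: 94.145.108.253


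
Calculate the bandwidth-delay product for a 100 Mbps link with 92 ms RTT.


BDP = bandwidth * RTT
= 100 Mbps * 92 ms
= 100 * 1e6 * 92 / 1000 bits
= 9200000 bits
= 1150000 bytes
= 1123.0469 KB
BDP = 9200000 bits (1150000 bytes)


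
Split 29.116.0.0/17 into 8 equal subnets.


New prefix = 17 + 3 = 20
Each subnet has 4096 addresses
  29.116.0.0/20
  29.116.16.0/20
  29.116.32.0/20
  29.116.48.0/20
  29.116.64.0/20
  29.116.80.0/20
  29.116.96.0/20
  29.116.112.0/20
Subnets: 29.116.0.0/20, 29.116.16.0/20, 29.116.32.0/20, 29.116.48.0/20, 29.116.64.0/20, 29.116.80.0/20, 29.116.96.0/20, 29.116.112.0/20


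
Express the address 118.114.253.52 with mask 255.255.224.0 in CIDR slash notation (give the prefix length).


Binary: 11111111.11111111.11100000.00000000
Count leading 1s
Prefix: /19


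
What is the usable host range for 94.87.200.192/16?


Network: 94.87.0.0
Broadcast: 94.87.255.255
First usable = network + 1
Last usable = broadcast - 1
Range: 94.87.0.1 to 94.87.255.254


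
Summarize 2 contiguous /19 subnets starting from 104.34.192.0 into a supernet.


Original prefix: /19
Number of subnets: 2 = 2^1
New prefix = 19 - 1 = 18
Supernet: 104.34.192.0/18


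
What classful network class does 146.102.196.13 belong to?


First octet: 146
Binary: 10010010
10xxxxxx -> Class B (128-191)
Class B, default mask 255.255.0.0 (/16)


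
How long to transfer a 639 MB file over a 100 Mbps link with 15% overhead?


Effective throughput = 100 * (1 - 15/100) = 85 Mbps
File size in Mb = 639 * 8 = 5112 Mb
Time = 5112 / 85
Time = 60.1412 seconds


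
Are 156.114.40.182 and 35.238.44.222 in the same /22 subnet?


Mask: 255.255.252.0
156.114.40.182 AND mask = 156.114.40.0
35.238.44.222 AND mask = 35.238.44.0
No, different subnets (156.114.40.0 vs 35.238.44.0)


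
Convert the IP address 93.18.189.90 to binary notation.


93 = 01011101
18 = 00010010
189 = 10111101
90 = 01011010
Binary: 01011101.00010010.10111101.01011010


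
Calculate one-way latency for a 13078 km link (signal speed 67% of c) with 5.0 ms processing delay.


Speed = 0.67 * 3e5 km/s = 201000 km/s
Propagation delay = 13078 / 201000 = 0.0651 s = 65.0647 ms
Processing delay = 5.0 ms
Total one-way latency = 70.0647 ms


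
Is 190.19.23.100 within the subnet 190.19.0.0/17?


Subnet network: 190.19.0.0
Test IP AND mask: 190.19.0.0
Yes, 190.19.23.100 is in 190.19.0.0/17


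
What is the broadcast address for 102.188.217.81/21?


Network: 102.188.216.0/21
Host bits = 11
Set all host bits to 1:
Broadcast: 102.188.223.255


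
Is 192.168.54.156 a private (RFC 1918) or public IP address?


RFC 1918 private ranges:
  10.0.0.0/8 (10.0.0.0 - 10.255.255.255)
  172.16.0.0/12 (172.16.0.0 - 172.31.255.255)
  192.168.0.0/16 (192.168.0.0 - 192.168.255.255)
Private (in 192.168.0.0/16)


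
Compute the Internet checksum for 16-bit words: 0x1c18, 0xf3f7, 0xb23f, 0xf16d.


Sum all words (with carry folding):
+ 0x1c18 = 0x1c18
+ 0xf3f7 = 0x1010
+ 0xb23f = 0xc24f
+ 0xf16d = 0xb3bd
One's complement: ~0xb3bd
Checksum = 0x4c42


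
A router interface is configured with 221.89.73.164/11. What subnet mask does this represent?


/11 means 11 network bits, 21 host bits
Binary: 11111111111000000000000000000000
Mask: 255.224.0.0


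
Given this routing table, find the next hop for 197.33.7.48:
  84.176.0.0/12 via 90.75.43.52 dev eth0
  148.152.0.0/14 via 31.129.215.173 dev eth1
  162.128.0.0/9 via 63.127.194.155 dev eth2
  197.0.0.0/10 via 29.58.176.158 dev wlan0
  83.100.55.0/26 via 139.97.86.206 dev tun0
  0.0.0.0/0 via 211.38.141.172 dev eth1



Longest prefix match for 197.33.7.48:
  /12 84.176.0.0: no
  /14 148.152.0.0: no
  /9 162.128.0.0: no
  /10 197.0.0.0: MATCH
  /26 83.100.55.0: no
  /0 0.0.0.0: MATCH
Selected: next-hop 29.58.176.158 via wlan0 (matched /10)


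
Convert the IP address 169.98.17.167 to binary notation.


169 = 10101001
98 = 01100010
17 = 00010001
167 = 10100111
Binary: 10101001.01100010.00010001.10100111


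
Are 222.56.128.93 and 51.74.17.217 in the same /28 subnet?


Mask: 255.255.255.240
222.56.128.93 AND mask = 222.56.128.80
51.74.17.217 AND mask = 51.74.17.208
No, different subnets (222.56.128.80 vs 51.74.17.208)


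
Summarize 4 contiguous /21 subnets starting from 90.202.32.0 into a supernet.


Original prefix: /21
Number of subnets: 4 = 2^2
New prefix = 21 - 2 = 19
Supernet: 90.202.32.0/19


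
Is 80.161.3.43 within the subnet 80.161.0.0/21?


Subnet network: 80.161.0.0
Test IP AND mask: 80.161.0.0
Yes, 80.161.3.43 is in 80.161.0.0/21


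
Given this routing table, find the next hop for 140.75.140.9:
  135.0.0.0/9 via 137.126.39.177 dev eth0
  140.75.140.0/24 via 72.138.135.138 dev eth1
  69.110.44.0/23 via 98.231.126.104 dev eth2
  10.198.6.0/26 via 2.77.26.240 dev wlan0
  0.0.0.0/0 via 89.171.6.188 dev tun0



Longest prefix match for 140.75.140.9:
  /9 135.0.0.0: no
  /24 140.75.140.0: MATCH
  /23 69.110.44.0: no
  /26 10.198.6.0: no
  /0 0.0.0.0: MATCH
Selected: next-hop 72.138.135.138 via eth1 (matched /24)


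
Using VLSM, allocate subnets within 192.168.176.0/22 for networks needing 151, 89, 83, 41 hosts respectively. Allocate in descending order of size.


151 hosts -> /24 (254 usable): 192.168.176.0/24
89 hosts -> /25 (126 usable): 192.168.177.0/25
83 hosts -> /25 (126 usable): 192.168.177.128/25
41 hosts -> /26 (62 usable): 192.168.178.0/26
Allocation: 192.168.176.0/24 (151 hosts, 254 usable); 192.168.177.0/25 (89 hosts, 126 usable); 192.168.177.128/25 (83 hosts, 126 usable); 192.168.178.0/26 (41 hosts, 62 usable)


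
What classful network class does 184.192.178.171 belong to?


First octet: 184
Binary: 10111000
10xxxxxx -> Class B (128-191)
Class B, default mask 255.255.0.0 (/16)


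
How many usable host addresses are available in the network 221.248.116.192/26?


Host bits = 32 - 26 = 6
Total addresses = 2^6 = 64
Usable = total - 2 (network and broadcast)
Usable hosts: 62


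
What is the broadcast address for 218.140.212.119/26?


Network: 218.140.212.64/26
Host bits = 6
Set all host bits to 1:
Broadcast: 218.140.212.127


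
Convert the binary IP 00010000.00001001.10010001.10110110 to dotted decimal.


00010000 = 16
00001001 = 9
10010001 = 145
10110110 = 182
IP: 16.9.145.182


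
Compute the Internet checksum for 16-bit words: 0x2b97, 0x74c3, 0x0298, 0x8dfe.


Sum all words (with carry folding):
+ 0x2b97 = 0x2b97
+ 0x74c3 = 0xa05a
+ 0x0298 = 0xa2f2
+ 0x8dfe = 0x30f1
One's complement: ~0x30f1
Checksum = 0xcf0e


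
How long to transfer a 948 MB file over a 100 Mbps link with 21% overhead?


Effective throughput = 100 * (1 - 21/100) = 79 Mbps
File size in Mb = 948 * 8 = 7584 Mb
Time = 7584 / 79
Time = 96 seconds


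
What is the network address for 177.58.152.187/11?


IP:   10110001.00111010.10011000.10111011
Mask: 11111111.11100000.00000000.00000000
AND operation:
Net:  10110001.00100000.00000000.00000000
Network: 177.32.0.0/11


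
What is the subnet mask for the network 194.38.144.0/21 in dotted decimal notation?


/21 means 21 network bits, 11 host bits
Binary: 11111111111111111111100000000000
Mask: 255.255.248.0


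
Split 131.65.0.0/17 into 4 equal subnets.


New prefix = 17 + 2 = 19
Each subnet has 8192 addresses
  131.65.0.0/19
  131.65.32.0/19
  131.65.64.0/19
  131.65.96.0/19
Subnets: 131.65.0.0/19, 131.65.32.0/19, 131.65.64.0/19, 131.65.96.0/19


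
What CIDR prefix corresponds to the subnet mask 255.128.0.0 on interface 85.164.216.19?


Binary: 11111111.10000000.00000000.00000000
Count leading 1s
Prefix: /9


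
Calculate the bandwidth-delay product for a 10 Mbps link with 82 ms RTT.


BDP = bandwidth * RTT
= 10 Mbps * 82 ms
= 10 * 1e6 * 82 / 1000 bits
= 820000 bits
= 102500 bytes
= 100.0977 KB
BDP = 820000 bits (102500 bytes)


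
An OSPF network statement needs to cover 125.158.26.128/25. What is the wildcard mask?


Subnet mask: 255.255.255.128
Wildcard = 255.255.255.255 - subnet mask
255 - 255 = 0
255 - 255 = 0
255 - 255 = 0
255 - 128 = 127
Wildcard: 0.0.0.127


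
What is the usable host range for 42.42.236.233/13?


Network: 42.40.0.0
Broadcast: 42.47.255.255
First usable = network + 1
Last usable = broadcast - 1
Range: 42.40.0.1 to 42.47.255.254


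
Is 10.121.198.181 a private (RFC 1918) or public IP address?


RFC 1918 private ranges:
  10.0.0.0/8 (10.0.0.0 - 10.255.255.255)
  172.16.0.0/12 (172.16.0.0 - 172.31.255.255)
  192.168.0.0/16 (192.168.0.0 - 192.168.255.255)
Private (in 10.0.0.0/8)


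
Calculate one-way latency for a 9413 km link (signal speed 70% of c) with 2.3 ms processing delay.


Speed = 0.7 * 3e5 km/s = 210000 km/s
Propagation delay = 9413 / 210000 = 0.0448 s = 44.8238 ms
Processing delay = 2.3 ms
Total one-way latency = 47.1238 ms


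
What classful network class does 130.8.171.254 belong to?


First octet: 130
Binary: 10000010
10xxxxxx -> Class B (128-191)
Class B, default mask 255.255.0.0 (/16)


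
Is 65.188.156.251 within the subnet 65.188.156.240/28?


Subnet network: 65.188.156.240
Test IP AND mask: 65.188.156.240
Yes, 65.188.156.251 is in 65.188.156.240/28


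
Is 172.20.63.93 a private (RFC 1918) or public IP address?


RFC 1918 private ranges:
  10.0.0.0/8 (10.0.0.0 - 10.255.255.255)
  172.16.0.0/12 (172.16.0.0 - 172.31.255.255)
  192.168.0.0/16 (192.168.0.0 - 192.168.255.255)
Private (in 172.16.0.0/12)


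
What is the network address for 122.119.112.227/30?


IP:   01111010.01110111.01110000.11100011
Mask: 11111111.11111111.11111111.11111100
AND operation:
Net:  01111010.01110111.01110000.11100000
Network: 122.119.112.224/30


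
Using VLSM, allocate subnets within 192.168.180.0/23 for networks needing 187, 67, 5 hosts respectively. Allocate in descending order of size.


187 hosts -> /24 (254 usable): 192.168.180.0/24
67 hosts -> /25 (126 usable): 192.168.181.0/25
5 hosts -> /29 (6 usable): 192.168.181.128/29
Allocation: 192.168.180.0/24 (187 hosts, 254 usable); 192.168.181.0/25 (67 hosts, 126 usable); 192.168.181.128/29 (5 hosts, 6 usable)


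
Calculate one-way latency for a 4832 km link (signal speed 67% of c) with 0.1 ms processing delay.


Speed = 0.67 * 3e5 km/s = 201000 km/s
Propagation delay = 4832 / 201000 = 0.024 s = 24.0398 ms
Processing delay = 0.1 ms
Total one-way latency = 24.1398 ms


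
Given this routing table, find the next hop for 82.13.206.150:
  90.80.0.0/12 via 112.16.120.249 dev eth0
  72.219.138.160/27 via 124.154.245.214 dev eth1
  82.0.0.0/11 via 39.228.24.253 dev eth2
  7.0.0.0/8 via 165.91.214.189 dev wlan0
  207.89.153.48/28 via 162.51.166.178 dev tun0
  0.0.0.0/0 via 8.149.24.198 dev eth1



Longest prefix match for 82.13.206.150:
  /12 90.80.0.0: no
  /27 72.219.138.160: no
  /11 82.0.0.0: MATCH
  /8 7.0.0.0: no
  /28 207.89.153.48: no
  /0 0.0.0.0: MATCH
Selected: next-hop 39.228.24.253 via eth2 (matched /11)


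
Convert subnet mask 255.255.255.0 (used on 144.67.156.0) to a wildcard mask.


Subnet mask: 255.255.255.0
Wildcard = 255.255.255.255 - subnet mask
255 - 255 = 0
255 - 255 = 0
255 - 255 = 0
255 - 0 = 255
Wildcard: 0.0.0.255


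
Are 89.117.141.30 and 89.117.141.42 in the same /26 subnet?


Mask: 255.255.255.192
89.117.141.30 AND mask = 89.117.141.0
89.117.141.42 AND mask = 89.117.141.0
Yes, same subnet (89.117.141.0)


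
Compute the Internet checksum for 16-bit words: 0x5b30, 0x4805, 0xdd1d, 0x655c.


Sum all words (with carry folding):
+ 0x5b30 = 0x5b30
+ 0x4805 = 0xa335
+ 0xdd1d = 0x8053
+ 0x655c = 0xe5af
One's complement: ~0xe5af
Checksum = 0x1a50


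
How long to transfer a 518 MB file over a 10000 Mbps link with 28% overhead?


Effective throughput = 10000 * (1 - 28/100) = 7200 Mbps
File size in Mb = 518 * 8 = 4144 Mb
Time = 4144 / 7200
Time = 0.5756 seconds


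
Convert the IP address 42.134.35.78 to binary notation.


42 = 00101010
134 = 10000110
35 = 00100011
78 = 01001110
Binary: 00101010.10000110.00100011.01001110


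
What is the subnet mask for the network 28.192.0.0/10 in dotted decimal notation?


/10 means 10 network bits, 22 host bits
Binary: 11111111110000000000000000000000
Mask: 255.192.0.0


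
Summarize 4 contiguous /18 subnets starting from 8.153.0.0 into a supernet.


Original prefix: /18
Number of subnets: 4 = 2^2
New prefix = 18 - 2 = 16
Supernet: 8.153.0.0/16


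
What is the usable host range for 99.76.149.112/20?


Network: 99.76.144.0
Broadcast: 99.76.159.255
First usable = network + 1
Last usable = broadcast - 1
Range: 99.76.144.1 to 99.76.159.254


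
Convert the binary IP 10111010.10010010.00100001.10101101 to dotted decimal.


10111010 = 186
10010010 = 146
00100001 = 33
10101101 = 173
IP: 186.146.33.173


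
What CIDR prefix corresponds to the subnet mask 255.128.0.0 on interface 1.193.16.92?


Binary: 11111111.10000000.00000000.00000000
Count leading 1s
Prefix: /9


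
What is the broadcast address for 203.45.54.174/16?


Network: 203.45.0.0/16
Host bits = 16
Set all host bits to 1:
Broadcast: 203.45.255.255


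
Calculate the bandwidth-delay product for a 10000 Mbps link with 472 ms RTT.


BDP = bandwidth * RTT
= 10000 Mbps * 472 ms
= 10000 * 1e6 * 472 / 1000 bits
= 4720000000 bits
= 590000000 bytes
= 576171.875 KB
BDP = 4720000000 bits (590000000 bytes)


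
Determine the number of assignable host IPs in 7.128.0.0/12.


Host bits = 32 - 12 = 20
Total addresses = 2^20 = 1048576
Usable = total - 2 (network and broadcast)
Usable hosts: 1048574


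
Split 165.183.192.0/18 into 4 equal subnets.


New prefix = 18 + 2 = 20
Each subnet has 4096 addresses
  165.183.192.0/20
  165.183.208.0/20
  165.183.224.0/20
  165.183.240.0/20
Subnets: 165.183.192.0/20, 165.183.208.0/20, 165.183.224.0/20, 165.183.240.0/20


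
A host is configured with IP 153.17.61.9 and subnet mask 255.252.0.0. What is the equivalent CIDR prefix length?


Binary: 11111111.11111100.00000000.00000000
Count leading 1s
Prefix: /14


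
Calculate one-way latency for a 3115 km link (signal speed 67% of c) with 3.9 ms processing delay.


Speed = 0.67 * 3e5 km/s = 201000 km/s
Propagation delay = 3115 / 201000 = 0.0155 s = 15.4975 ms
Processing delay = 3.9 ms
Total one-way latency = 19.3975 ms


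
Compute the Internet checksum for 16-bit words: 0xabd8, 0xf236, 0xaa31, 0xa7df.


Sum all words (with carry folding):
+ 0xabd8 = 0xabd8
+ 0xf236 = 0x9e0f
+ 0xaa31 = 0x4841
+ 0xa7df = 0xf020
One's complement: ~0xf020
Checksum = 0x0fdf


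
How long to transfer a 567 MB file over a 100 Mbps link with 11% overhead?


Effective throughput = 100 * (1 - 11/100) = 89 Mbps
File size in Mb = 567 * 8 = 4536 Mb
Time = 4536 / 89
Time = 50.9663 seconds


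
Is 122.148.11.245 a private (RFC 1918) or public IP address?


RFC 1918 private ranges:
  10.0.0.0/8 (10.0.0.0 - 10.255.255.255)
  172.16.0.0/12 (172.16.0.0 - 172.31.255.255)
  192.168.0.0/16 (192.168.0.0 - 192.168.255.255)
Public (not in any RFC 1918 range)


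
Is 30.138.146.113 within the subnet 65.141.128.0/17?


Subnet network: 65.141.128.0
Test IP AND mask: 30.138.128.0
No, 30.138.146.113 is not in 65.141.128.0/17


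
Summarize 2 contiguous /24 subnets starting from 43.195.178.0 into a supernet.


Original prefix: /24
Number of subnets: 2 = 2^1
New prefix = 24 - 1 = 23
Supernet: 43.195.178.0/23


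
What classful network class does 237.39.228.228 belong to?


First octet: 237
Binary: 11101101
1110xxxx -> Class D (224-239)
Class D (multicast), default mask N/A


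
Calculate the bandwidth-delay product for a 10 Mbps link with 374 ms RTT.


BDP = bandwidth * RTT
= 10 Mbps * 374 ms
= 10 * 1e6 * 374 / 1000 bits
= 3740000 bits
= 467500 bytes
= 456.543 KB
BDP = 3740000 bits (467500 bytes)


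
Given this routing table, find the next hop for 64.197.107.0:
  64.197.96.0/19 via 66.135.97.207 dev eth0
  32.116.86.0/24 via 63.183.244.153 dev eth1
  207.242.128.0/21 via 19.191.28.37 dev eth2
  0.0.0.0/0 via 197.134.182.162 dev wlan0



Longest prefix match for 64.197.107.0:
  /19 64.197.96.0: MATCH
  /24 32.116.86.0: no
  /21 207.242.128.0: no
  /0 0.0.0.0: MATCH
Selected: next-hop 66.135.97.207 via eth0 (matched /19)


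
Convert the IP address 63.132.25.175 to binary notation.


63 = 00111111
132 = 10000100
25 = 00011001
175 = 10101111
Binary: 00111111.10000100.00011001.10101111


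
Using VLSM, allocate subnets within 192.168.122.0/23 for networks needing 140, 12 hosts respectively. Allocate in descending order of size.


140 hosts -> /24 (254 usable): 192.168.122.0/24
12 hosts -> /28 (14 usable): 192.168.123.0/28
Allocation: 192.168.122.0/24 (140 hosts, 254 usable); 192.168.123.0/28 (12 hosts, 14 usable)


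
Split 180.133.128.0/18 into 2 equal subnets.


New prefix = 18 + 1 = 19
Each subnet has 8192 addresses
  180.133.128.0/19
  180.133.160.0/19
Subnets: 180.133.128.0/19, 180.133.160.0/19


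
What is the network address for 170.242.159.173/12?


IP:   10101010.11110010.10011111.10101101
Mask: 11111111.11110000.00000000.00000000
AND operation:
Net:  10101010.11110000.00000000.00000000
Network: 170.240.0.0/12


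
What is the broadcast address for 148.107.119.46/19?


Network: 148.107.96.0/19
Host bits = 13
Set all host bits to 1:
Broadcast: 148.107.127.255


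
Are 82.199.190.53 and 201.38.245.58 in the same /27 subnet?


Mask: 255.255.255.224
82.199.190.53 AND mask = 82.199.190.32
201.38.245.58 AND mask = 201.38.245.32
No, different subnets (82.199.190.32 vs 201.38.245.32)


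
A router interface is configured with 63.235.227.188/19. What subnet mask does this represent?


/19 means 19 network bits, 13 host bits
Binary: 11111111111111111110000000000000
Mask: 255.255.224.0


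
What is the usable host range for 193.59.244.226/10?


Network: 193.0.0.0
Broadcast: 193.63.255.255
First usable = network + 1
Last usable = broadcast - 1
Range: 193.0.0.1 to 193.63.255.254


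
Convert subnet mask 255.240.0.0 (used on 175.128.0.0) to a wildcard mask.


Subnet mask: 255.240.0.0
Wildcard = 255.255.255.255 - subnet mask
255 - 255 = 0
255 - 240 = 15
255 - 0 = 255
255 - 0 = 255
Wildcard: 0.15.255.255


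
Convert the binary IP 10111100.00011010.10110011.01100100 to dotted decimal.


10111100 = 188
00011010 = 26
10110011 = 179
01100100 = 100
IP: 188.26.179.100


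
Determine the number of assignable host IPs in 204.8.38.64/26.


Host bits = 32 - 26 = 6
Total addresses = 2^6 = 64
Usable = total - 2 (network and broadcast)
Usable hosts: 62


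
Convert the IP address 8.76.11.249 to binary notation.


8 = 00001000
76 = 01001100
11 = 00001011
249 = 11111001
Binary: 00001000.01001100.00001011.11111001


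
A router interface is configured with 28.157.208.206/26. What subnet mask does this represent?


/26 means 26 network bits, 6 host bits
Binary: 11111111111111111111111111000000
Mask: 255.255.255.192


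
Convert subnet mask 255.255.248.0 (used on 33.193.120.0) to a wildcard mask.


Subnet mask: 255.255.248.0
Wildcard = 255.255.255.255 - subnet mask
255 - 255 = 0
255 - 255 = 0
255 - 248 = 7
255 - 0 = 255
Wildcard: 0.0.7.255


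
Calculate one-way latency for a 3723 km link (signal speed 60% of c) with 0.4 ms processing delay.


Speed = 0.6 * 3e5 km/s = 180000 km/s
Propagation delay = 3723 / 180000 = 0.0207 s = 20.6833 ms
Processing delay = 0.4 ms
Total one-way latency = 21.0833 ms


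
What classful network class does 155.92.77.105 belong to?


First octet: 155
Binary: 10011011
10xxxxxx -> Class B (128-191)
Class B, default mask 255.255.0.0 (/16)


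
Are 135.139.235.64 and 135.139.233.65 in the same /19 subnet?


Mask: 255.255.224.0
135.139.235.64 AND mask = 135.139.224.0
135.139.233.65 AND mask = 135.139.224.0
Yes, same subnet (135.139.224.0)


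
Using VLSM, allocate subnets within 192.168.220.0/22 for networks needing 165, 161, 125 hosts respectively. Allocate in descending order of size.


165 hosts -> /24 (254 usable): 192.168.220.0/24
161 hosts -> /24 (254 usable): 192.168.221.0/24
125 hosts -> /25 (126 usable): 192.168.222.0/25
Allocation: 192.168.220.0/24 (165 hosts, 254 usable); 192.168.221.0/24 (161 hosts, 254 usable); 192.168.222.0/25 (125 hosts, 126 usable)


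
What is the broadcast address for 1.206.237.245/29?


Network: 1.206.237.240/29
Host bits = 3
Set all host bits to 1:
Broadcast: 1.206.237.247


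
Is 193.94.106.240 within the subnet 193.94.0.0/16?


Subnet network: 193.94.0.0
Test IP AND mask: 193.94.0.0
Yes, 193.94.106.240 is in 193.94.0.0/16


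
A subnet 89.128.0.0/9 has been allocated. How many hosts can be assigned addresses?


Host bits = 32 - 9 = 23
Total addresses = 2^23 = 8388608
Usable = total - 2 (network and broadcast)
Usable hosts: 8388606


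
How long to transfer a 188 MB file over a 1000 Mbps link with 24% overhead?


Effective throughput = 1000 * (1 - 24/100) = 760 Mbps
File size in Mb = 188 * 8 = 1504 Mb
Time = 1504 / 760
Time = 1.9789 seconds


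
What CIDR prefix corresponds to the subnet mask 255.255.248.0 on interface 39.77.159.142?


Binary: 11111111.11111111.11111000.00000000
Count leading 1s
Prefix: /21


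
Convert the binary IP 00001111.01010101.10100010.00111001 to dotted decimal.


00001111 = 15
01010101 = 85
10100010 = 162
00111001 = 57
IP: 15.85.162.57


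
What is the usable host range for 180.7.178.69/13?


Network: 180.0.0.0
Broadcast: 180.7.255.255
First usable = network + 1
Last usable = broadcast - 1
Range: 180.0.0.1 to 180.7.255.254


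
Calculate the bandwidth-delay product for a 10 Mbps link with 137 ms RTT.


BDP = bandwidth * RTT
= 10 Mbps * 137 ms
= 10 * 1e6 * 137 / 1000 bits
= 1370000 bits
= 171250 bytes
= 167.2363 KB
BDP = 1370000 bits (171250 bytes)


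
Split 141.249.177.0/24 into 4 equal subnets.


New prefix = 24 + 2 = 26
Each subnet has 64 addresses
  141.249.177.0/26
  141.249.177.64/26
  141.249.177.128/26
  141.249.177.192/26
Subnets: 141.249.177.0/26, 141.249.177.64/26, 141.249.177.128/26, 141.249.177.192/26


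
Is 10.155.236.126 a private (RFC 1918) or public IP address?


RFC 1918 private ranges:
  10.0.0.0/8 (10.0.0.0 - 10.255.255.255)
  172.16.0.0/12 (172.16.0.0 - 172.31.255.255)
  192.168.0.0/16 (192.168.0.0 - 192.168.255.255)
Private (in 10.0.0.0/8)


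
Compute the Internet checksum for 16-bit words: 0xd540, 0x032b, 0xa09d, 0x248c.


Sum all words (with carry folding):
+ 0xd540 = 0xd540
+ 0x032b = 0xd86b
+ 0xa09d = 0x7909
+ 0x248c = 0x9d95
One's complement: ~0x9d95
Checksum = 0x626a


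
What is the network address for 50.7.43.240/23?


IP:   00110010.00000111.00101011.11110000
Mask: 11111111.11111111.11111110.00000000
AND operation:
Net:  00110010.00000111.00101010.00000000
Network: 50.7.42.0/23


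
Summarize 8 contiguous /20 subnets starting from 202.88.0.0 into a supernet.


Original prefix: /20
Number of subnets: 8 = 2^3
New prefix = 20 - 3 = 17
Supernet: 202.88.0.0/17


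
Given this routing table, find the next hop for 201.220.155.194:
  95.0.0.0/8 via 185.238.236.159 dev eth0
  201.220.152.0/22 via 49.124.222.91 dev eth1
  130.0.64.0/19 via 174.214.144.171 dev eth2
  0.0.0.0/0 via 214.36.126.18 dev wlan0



Longest prefix match for 201.220.155.194:
  /8 95.0.0.0: no
  /22 201.220.152.0: MATCH
  /19 130.0.64.0: no
  /0 0.0.0.0: MATCH
Selected: next-hop 49.124.222.91 via eth1 (matched /22)


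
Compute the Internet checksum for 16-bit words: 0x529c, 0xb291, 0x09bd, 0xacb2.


Sum all words (with carry folding):
+ 0x529c = 0x529c
+ 0xb291 = 0x052e
+ 0x09bd = 0x0eeb
+ 0xacb2 = 0xbb9d
One's complement: ~0xbb9d
Checksum = 0x4462


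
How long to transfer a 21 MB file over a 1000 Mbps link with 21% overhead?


Effective throughput = 1000 * (1 - 21/100) = 790 Mbps
File size in Mb = 21 * 8 = 168 Mb
Time = 168 / 790
Time = 0.2127 seconds


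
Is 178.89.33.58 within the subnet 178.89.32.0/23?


Subnet network: 178.89.32.0
Test IP AND mask: 178.89.32.0
Yes, 178.89.33.58 is in 178.89.32.0/23


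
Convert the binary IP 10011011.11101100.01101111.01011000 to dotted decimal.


10011011 = 155
11101100 = 236
01101111 = 111
01011000 = 88
IP: 155.236.111.88


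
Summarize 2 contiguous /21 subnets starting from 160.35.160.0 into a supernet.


Original prefix: /21
Number of subnets: 2 = 2^1
New prefix = 21 - 1 = 20
Supernet: 160.35.160.0/20


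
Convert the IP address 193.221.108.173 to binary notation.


193 = 11000001
221 = 11011101
108 = 01101100
173 = 10101101
Binary: 11000001.11011101.01101100.10101101


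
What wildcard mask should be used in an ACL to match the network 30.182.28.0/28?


Subnet mask: 255.255.255.240
Wildcard = 255.255.255.255 - subnet mask
255 - 255 = 0
255 - 255 = 0
255 - 255 = 0
255 - 240 = 15
Wildcard: 0.0.0.15


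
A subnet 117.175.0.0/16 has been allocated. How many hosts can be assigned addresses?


Host bits = 32 - 16 = 16
Total addresses = 2^16 = 65536
Usable = total - 2 (network and broadcast)
Usable hosts: 65534


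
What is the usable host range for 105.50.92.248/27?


Network: 105.50.92.224
Broadcast: 105.50.92.255
First usable = network + 1
Last usable = broadcast - 1
Range: 105.50.92.225 to 105.50.92.254


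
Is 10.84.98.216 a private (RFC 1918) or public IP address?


RFC 1918 private ranges:
  10.0.0.0/8 (10.0.0.0 - 10.255.255.255)
  172.16.0.0/12 (172.16.0.0 - 172.31.255.255)
  192.168.0.0/16 (192.168.0.0 - 192.168.255.255)
Private (in 10.0.0.0/8)


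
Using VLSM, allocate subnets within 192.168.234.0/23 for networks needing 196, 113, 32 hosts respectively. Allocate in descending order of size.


196 hosts -> /24 (254 usable): 192.168.234.0/24
113 hosts -> /25 (126 usable): 192.168.235.0/25
32 hosts -> /26 (62 usable): 192.168.235.128/26
Allocation: 192.168.234.0/24 (196 hosts, 254 usable); 192.168.235.0/25 (113 hosts, 126 usable); 192.168.235.128/26 (32 hosts, 62 usable)


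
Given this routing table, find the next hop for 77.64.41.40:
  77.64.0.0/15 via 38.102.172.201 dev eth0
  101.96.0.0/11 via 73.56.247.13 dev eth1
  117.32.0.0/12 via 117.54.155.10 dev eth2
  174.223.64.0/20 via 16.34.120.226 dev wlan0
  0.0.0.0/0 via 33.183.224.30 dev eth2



Longest prefix match for 77.64.41.40:
  /15 77.64.0.0: MATCH
  /11 101.96.0.0: no
  /12 117.32.0.0: no
  /20 174.223.64.0: no
  /0 0.0.0.0: MATCH
Selected: next-hop 38.102.172.201 via eth0 (matched /15)


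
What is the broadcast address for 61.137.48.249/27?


Network: 61.137.48.224/27
Host bits = 5
Set all host bits to 1:
Broadcast: 61.137.48.255


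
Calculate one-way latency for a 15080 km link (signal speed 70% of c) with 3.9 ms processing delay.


Speed = 0.7 * 3e5 km/s = 210000 km/s
Propagation delay = 15080 / 210000 = 0.0718 s = 71.8095 ms
Processing delay = 3.9 ms
Total one-way latency = 75.7095 ms


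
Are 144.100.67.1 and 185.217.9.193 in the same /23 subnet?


Mask: 255.255.254.0
144.100.67.1 AND mask = 144.100.66.0
185.217.9.193 AND mask = 185.217.8.0
No, different subnets (144.100.66.0 vs 185.217.8.0)


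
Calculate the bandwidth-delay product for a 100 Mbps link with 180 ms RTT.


BDP = bandwidth * RTT
= 100 Mbps * 180 ms
= 100 * 1e6 * 180 / 1000 bits
= 18000000 bits
= 2250000 bytes
= 2197.2656 KB
BDP = 18000000 bits (2250000 bytes)


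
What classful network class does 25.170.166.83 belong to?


First octet: 25
Binary: 00011001
0xxxxxxx -> Class A (1-126)
Class A, default mask 255.0.0.0 (/8)


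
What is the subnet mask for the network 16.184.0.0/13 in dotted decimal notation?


/13 means 13 network bits, 19 host bits
Binary: 11111111111110000000000000000000
Mask: 255.248.0.0


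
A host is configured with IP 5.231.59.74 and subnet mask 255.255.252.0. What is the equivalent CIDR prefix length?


Binary: 11111111.11111111.11111100.00000000
Count leading 1s
Prefix: /22


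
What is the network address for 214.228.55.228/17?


IP:   11010110.11100100.00110111.11100100
Mask: 11111111.11111111.10000000.00000000
AND operation:
Net:  11010110.11100100.00000000.00000000
Network: 214.228.0.0/17


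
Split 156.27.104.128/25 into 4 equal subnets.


New prefix = 25 + 2 = 27
Each subnet has 32 addresses
  156.27.104.128/27
  156.27.104.160/27
  156.27.104.192/27
  156.27.104.224/27
Subnets: 156.27.104.128/27, 156.27.104.160/27, 156.27.104.192/27, 156.27.104.224/27


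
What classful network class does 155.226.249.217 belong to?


First octet: 155
Binary: 10011011
10xxxxxx -> Class B (128-191)
Class B, default mask 255.255.0.0 (/16)


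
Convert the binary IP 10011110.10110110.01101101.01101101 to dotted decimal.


10011110 = 158
10110110 = 182
01101101 = 109
01101101 = 109
IP: 158.182.109.109


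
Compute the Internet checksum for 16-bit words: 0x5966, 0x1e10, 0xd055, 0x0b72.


Sum all words (with carry folding):
+ 0x5966 = 0x5966
+ 0x1e10 = 0x7776
+ 0xd055 = 0x47cc
+ 0x0b72 = 0x533e
One's complement: ~0x533e
Checksum = 0xacc1


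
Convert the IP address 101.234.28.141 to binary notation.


101 = 01100101
234 = 11101010
28 = 00011100
141 = 10001101
Binary: 01100101.11101010.00011100.10001101


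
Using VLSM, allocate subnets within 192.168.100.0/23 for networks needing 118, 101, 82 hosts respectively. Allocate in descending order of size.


118 hosts -> /25 (126 usable): 192.168.100.0/25
101 hosts -> /25 (126 usable): 192.168.100.128/25
82 hosts -> /25 (126 usable): 192.168.101.0/25
Allocation: 192.168.100.0/25 (118 hosts, 126 usable); 192.168.100.128/25 (101 hosts, 126 usable); 192.168.101.0/25 (82 hosts, 126 usable)
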